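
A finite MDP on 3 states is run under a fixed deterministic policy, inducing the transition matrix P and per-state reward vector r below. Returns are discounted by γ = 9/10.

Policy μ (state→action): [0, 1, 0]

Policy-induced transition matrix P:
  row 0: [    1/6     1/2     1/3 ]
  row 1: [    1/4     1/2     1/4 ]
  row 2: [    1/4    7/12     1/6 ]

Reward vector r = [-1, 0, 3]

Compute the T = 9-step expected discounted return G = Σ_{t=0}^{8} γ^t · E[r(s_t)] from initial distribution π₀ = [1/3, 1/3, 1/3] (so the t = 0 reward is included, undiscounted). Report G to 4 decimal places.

t=0: π = [0.3333, 0.3333, 0.3333], E[r] = 0.6667, γ^t·E[r] = 0.666667, running G = 0.666667
t=1: π = [0.2222, 0.5278, 0.2500], E[r] = 0.5278, γ^t·E[r] = 0.475000, running G = 1.141667
t=2: π = [0.2315, 0.5208, 0.2477], E[r] = 0.5116, γ^t·E[r] = 0.414375, running G = 1.556042
t=3: π = [0.2307, 0.5206, 0.2486], E[r] = 0.5152, γ^t·E[r] = 0.375609, running G = 1.931651
t=4: π = [0.2308, 0.5207, 0.2485], E[r] = 0.5147, γ^t·E[r] = 0.337721, running G = 2.269373
t=5: π = [0.2308, 0.5207, 0.2485], E[r] = 0.5148, γ^t·E[r] = 0.303983, running G = 2.573356
t=6: π = [0.2308, 0.5207, 0.2485], E[r] = 0.5148, γ^t·E[r] = 0.273582, running G = 2.846938
t=7: π = [0.2308, 0.5207, 0.2485], E[r] = 0.5148, γ^t·E[r] = 0.246224, running G = 3.093162
t=8: π = [0.2308, 0.5207, 0.2485], E[r] = 0.5148, γ^t·E[r] = 0.221601, running G = 3.314763

G = 3.3148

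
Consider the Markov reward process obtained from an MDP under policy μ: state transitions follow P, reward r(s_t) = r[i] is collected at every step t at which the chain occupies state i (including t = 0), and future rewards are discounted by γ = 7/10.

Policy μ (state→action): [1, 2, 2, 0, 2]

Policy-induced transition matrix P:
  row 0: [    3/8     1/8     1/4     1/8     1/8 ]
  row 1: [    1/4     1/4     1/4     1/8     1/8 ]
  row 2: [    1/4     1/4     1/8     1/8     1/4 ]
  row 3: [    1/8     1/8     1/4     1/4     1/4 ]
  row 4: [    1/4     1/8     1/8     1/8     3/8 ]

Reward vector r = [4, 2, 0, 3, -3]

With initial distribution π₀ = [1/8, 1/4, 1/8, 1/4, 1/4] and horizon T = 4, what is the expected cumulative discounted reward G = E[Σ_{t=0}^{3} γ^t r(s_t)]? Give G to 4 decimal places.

t=0: π = [0.1250, 0.2500, 0.1250, 0.2500, 0.2500], E[r] = 1.0000, γ^t·E[r] = 1.000000, running G = 1.000000
t=1: π = [0.2344, 0.1719, 0.2031, 0.1563, 0.2344], E[r] = 1.0469, γ^t·E[r] = 0.732813, running G = 1.732813
t=2: π = [0.2598, 0.1719, 0.1953, 0.1445, 0.2285], E[r] = 1.1309, γ^t·E[r] = 0.554121, running G = 2.286934
t=3: π = [0.2644, 0.1709, 0.1970, 0.1431, 0.2246], E[r] = 1.1548, γ^t·E[r] = 0.396091, running G = 2.683025

G = 2.6830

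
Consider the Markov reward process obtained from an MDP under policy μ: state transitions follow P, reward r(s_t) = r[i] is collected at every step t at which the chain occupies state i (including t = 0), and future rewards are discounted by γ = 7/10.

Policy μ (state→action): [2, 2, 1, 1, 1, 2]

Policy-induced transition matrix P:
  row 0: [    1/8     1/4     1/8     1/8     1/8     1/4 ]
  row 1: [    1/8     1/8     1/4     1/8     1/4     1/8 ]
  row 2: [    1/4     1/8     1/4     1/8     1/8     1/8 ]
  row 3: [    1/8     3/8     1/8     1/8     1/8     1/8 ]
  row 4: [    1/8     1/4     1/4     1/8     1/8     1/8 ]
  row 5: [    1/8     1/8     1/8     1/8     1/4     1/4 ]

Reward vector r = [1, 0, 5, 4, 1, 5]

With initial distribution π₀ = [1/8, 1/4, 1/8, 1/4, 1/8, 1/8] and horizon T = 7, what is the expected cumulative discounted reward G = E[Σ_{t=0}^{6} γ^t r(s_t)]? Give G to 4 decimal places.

G = 7.8274

t=0: π = [0.1250, 0.2500, 0.1250, 0.2500, 0.1250, 0.1250], E[r] = 2.5000, γ^t·E[r] = 2.500000, running G = 2.500000
t=1: π = [0.1406, 0.2188, 0.1875, 0.1250, 0.1719, 0.1563], E[r] = 2.5313, γ^t·E[r] = 1.771875, running G = 4.271875
t=2: π = [0.1484, 0.1953, 0.1973, 0.1250, 0.1719, 0.1621], E[r] = 2.6172, γ^t·E[r] = 1.282422, running G = 5.554297
t=3: π = [0.1497, 0.1963, 0.1956, 0.1250, 0.1697, 0.1638], E[r] = 2.6162, γ^t·E[r] = 0.897360, running G = 6.451657
t=4: π = [0.1494, 0.1962, 0.1952, 0.1250, 0.1700, 0.1642], E[r] = 2.6163, γ^t·E[r] = 0.628182, running G = 7.079839
t=5: π = [0.1494, 0.1962, 0.1952, 0.1250, 0.1700, 0.1642], E[r] = 2.6163, γ^t·E[r] = 0.439725, running G = 7.519563
t=6: π = [0.1494, 0.1962, 0.1952, 0.1250, 0.1700, 0.1642], E[r] = 2.6163, γ^t·E[r] = 0.307807, running G = 7.827371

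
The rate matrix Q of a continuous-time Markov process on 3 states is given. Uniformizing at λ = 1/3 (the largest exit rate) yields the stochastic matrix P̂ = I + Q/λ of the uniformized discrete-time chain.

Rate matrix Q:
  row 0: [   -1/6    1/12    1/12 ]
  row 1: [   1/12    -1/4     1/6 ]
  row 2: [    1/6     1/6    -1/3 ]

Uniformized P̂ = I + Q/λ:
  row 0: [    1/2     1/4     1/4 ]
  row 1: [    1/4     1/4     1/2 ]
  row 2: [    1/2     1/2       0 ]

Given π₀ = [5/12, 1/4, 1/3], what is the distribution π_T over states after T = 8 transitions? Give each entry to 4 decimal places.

t=0: π = [0.4167, 0.2500, 0.3333]
t=1: π = [0.4375, 0.3333, 0.2292]
t=2: π = [0.4167, 0.3073, 0.2760]
t=3: π = [0.4232, 0.3190, 0.2578]
t=4: π = [0.4202, 0.3145, 0.2653]
t=5: π = [0.4214, 0.3163, 0.2623]
t=6: π = [0.4209, 0.3156, 0.2635]
t=7: π = [0.4211, 0.3159, 0.2630]
t=8: π = [0.4210, 0.3158, 0.2632]

π = [0.4210, 0.3158, 0.2632]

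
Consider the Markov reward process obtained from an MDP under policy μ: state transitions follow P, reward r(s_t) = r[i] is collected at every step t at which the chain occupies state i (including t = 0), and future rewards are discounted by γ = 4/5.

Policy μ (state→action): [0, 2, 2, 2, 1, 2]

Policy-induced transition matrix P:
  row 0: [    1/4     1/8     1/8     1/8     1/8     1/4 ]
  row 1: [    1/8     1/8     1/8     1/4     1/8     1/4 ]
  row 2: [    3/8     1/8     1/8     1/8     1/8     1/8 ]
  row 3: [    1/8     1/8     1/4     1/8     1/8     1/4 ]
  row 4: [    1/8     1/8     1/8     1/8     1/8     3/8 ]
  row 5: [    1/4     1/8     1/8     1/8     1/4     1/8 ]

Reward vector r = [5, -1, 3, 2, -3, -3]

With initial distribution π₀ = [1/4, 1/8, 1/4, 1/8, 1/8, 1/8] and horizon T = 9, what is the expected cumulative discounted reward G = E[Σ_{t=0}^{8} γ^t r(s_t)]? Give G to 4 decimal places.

t=0: π = [0.2500, 0.1250, 0.2500, 0.1250, 0.1250, 0.1250], E[r] = 1.3750, γ^t·E[r] = 1.375000, running G = 1.375000
t=1: π = [0.2344, 0.1250, 0.1406, 0.1406, 0.1406, 0.2188], E[r] = 0.6719, γ^t·E[r] = 0.537500, running G = 1.912500
t=2: π = [0.2168, 0.1250, 0.1426, 0.1406, 0.1523, 0.2227], E[r] = 0.5430, γ^t·E[r] = 0.347500, running G = 2.260000
t=3: π = [0.2156, 0.1250, 0.1426, 0.1406, 0.1528, 0.2234], E[r] = 0.5332, γ^t·E[r] = 0.273000, running G = 2.533000
t=4: π = [0.2155, 0.1250, 0.1426, 0.1406, 0.1529, 0.2234], E[r] = 0.5327, γ^t·E[r] = 0.218200, running G = 2.751200
t=5: π = [0.2155, 0.1250, 0.1426, 0.1406, 0.1529, 0.2234], E[r] = 0.5326, γ^t·E[r] = 0.174530, running G = 2.925730
t=6: π = [0.2155, 0.1250, 0.1426, 0.1406, 0.1529, 0.2234], E[r] = 0.5326, γ^t·E[r] = 0.139625, running G = 3.065355
t=7: π = [0.2155, 0.1250, 0.1426, 0.1406, 0.1529, 0.2234], E[r] = 0.5326, γ^t·E[r] = 0.111700, running G = 3.177055
t=8: π = [0.2155, 0.1250, 0.1426, 0.1406, 0.1529, 0.2234], E[r] = 0.5326, γ^t·E[r] = 0.089360, running G = 3.266414

G = 3.2664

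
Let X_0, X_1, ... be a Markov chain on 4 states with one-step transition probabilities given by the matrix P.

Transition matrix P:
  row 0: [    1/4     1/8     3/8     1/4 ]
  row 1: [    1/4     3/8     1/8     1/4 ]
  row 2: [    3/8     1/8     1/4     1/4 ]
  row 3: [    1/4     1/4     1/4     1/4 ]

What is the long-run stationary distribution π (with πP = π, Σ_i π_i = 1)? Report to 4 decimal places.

π = [0.2824, 0.2083, 0.2593, 0.2500]

Balance equations π_j = Σ_i π_i·P[i][j]:
  π_0 = 1/4·π_0 + 1/4·π_1 + 3/8·π_2 + 1/4·π_3
  π_1 = 1/8·π_0 + 3/8·π_1 + 1/8·π_2 + 1/4·π_3
  π_2 = 3/8·π_0 + 1/8·π_1 + 1/4·π_2 + 1/4·π_3
  normalize: π_0 + π_1 + π_2 + π_3 = 1
Solving the linear system gives exactly π = [61/216, 5/24, 7/27, 1/4].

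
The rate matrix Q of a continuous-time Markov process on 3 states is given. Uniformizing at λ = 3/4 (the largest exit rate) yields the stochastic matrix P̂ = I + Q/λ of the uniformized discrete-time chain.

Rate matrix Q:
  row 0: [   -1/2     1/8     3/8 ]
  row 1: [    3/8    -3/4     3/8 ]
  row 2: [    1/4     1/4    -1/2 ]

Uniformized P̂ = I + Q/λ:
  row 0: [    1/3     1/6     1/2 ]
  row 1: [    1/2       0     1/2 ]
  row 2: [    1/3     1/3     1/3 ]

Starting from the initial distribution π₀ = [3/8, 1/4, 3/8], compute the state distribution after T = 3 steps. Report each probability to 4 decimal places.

π = [0.3681, 0.2031, 0.4288]

t=0: π = [0.3750, 0.2500, 0.3750]
t=1: π = [0.3750, 0.1875, 0.4375]
t=2: π = [0.3646, 0.2083, 0.4271]
t=3: π = [0.3681, 0.2031, 0.4288]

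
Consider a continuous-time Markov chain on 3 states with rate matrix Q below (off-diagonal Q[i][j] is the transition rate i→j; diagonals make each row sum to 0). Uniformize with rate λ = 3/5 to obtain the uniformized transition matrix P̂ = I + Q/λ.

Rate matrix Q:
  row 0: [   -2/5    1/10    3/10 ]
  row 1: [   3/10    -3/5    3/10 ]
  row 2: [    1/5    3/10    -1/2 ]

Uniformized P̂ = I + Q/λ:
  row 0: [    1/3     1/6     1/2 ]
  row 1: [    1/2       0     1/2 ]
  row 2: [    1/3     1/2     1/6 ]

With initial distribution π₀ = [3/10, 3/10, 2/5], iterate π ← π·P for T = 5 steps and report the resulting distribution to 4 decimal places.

t=0: π = [0.3000, 0.3000, 0.4000]
t=1: π = [0.3833, 0.2500, 0.3667]
t=2: π = [0.3750, 0.2472, 0.3778]
t=3: π = [0.3745, 0.2514, 0.3741]
t=4: π = [0.3752, 0.2495, 0.3753]
t=5: π = [0.3749, 0.2502, 0.3749]

π = [0.3749, 0.2502, 0.3749]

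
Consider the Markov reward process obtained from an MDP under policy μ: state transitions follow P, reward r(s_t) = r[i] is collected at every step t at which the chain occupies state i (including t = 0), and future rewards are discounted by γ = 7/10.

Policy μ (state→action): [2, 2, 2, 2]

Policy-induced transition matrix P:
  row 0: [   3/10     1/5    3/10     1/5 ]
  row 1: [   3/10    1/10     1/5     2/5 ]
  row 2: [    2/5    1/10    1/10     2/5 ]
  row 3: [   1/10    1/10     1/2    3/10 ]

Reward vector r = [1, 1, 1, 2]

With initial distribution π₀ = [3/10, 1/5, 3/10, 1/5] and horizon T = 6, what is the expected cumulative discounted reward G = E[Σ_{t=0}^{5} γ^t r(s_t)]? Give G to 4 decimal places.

G = 3.7542

t=0: π = [0.3000, 0.2000, 0.3000, 0.2000], E[r] = 1.2000, γ^t·E[r] = 1.200000, running G = 1.200000
t=1: π = [0.2900, 0.1300, 0.2600, 0.3200], E[r] = 1.3200, γ^t·E[r] = 0.924000, running G = 2.124000
t=2: π = [0.2620, 0.1290, 0.2990, 0.3100], E[r] = 1.3100, γ^t·E[r] = 0.641900, running G = 2.765900
t=3: π = [0.2679, 0.1262, 0.2893, 0.3166], E[r] = 1.3166, γ^t·E[r] = 0.451594, running G = 3.217494
t=4: π = [0.2656, 0.1268, 0.2928, 0.3148], E[r] = 1.3148, γ^t·E[r] = 0.315674, running G = 3.533168
t=5: π = [0.2663, 0.1266, 0.2917, 0.3154], E[r] = 1.3154, γ^t·E[r] = 0.221080, running G = 3.754247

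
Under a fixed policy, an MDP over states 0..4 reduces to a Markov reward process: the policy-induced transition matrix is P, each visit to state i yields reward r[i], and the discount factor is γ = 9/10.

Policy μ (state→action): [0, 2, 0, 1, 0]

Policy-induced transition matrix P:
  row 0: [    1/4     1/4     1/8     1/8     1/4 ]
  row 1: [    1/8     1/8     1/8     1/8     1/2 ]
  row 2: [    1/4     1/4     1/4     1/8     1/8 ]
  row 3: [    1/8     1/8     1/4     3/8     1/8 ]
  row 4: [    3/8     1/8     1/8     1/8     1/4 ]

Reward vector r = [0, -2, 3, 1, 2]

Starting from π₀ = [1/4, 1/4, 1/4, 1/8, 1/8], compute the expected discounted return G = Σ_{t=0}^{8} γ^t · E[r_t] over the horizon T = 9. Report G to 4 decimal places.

G = 4.8380

t=0: π = [0.2500, 0.2500, 0.2500, 0.1250, 0.1250], E[r] = 0.6250, γ^t·E[r] = 0.625000, running G = 0.625000
t=1: π = [0.2188, 0.1875, 0.1719, 0.1563, 0.2656], E[r] = 0.8281, γ^t·E[r] = 0.745313, running G = 1.370313
t=2: π = [0.2402, 0.1738, 0.1660, 0.1641, 0.2559], E[r] = 0.8262, γ^t·E[r] = 0.669199, running G = 2.039512
t=3: π = [0.2397, 0.1758, 0.1663, 0.1660, 0.2522], E[r] = 0.8176, γ^t·E[r] = 0.596050, running G = 2.635562
t=4: π = [0.2388, 0.1758, 0.1665, 0.1665, 0.2524], E[r] = 0.8194, γ^t·E[r] = 0.537626, running G = 3.173188
t=5: π = [0.2388, 0.1757, 0.1666, 0.1666, 0.2523], E[r] = 0.8198, γ^t·E[r] = 0.484082, running G = 3.657270
t=6: π = [0.2388, 0.1757, 0.1667, 0.1667, 0.2523], E[r] = 0.8198, γ^t·E[r] = 0.435674, running G = 4.092944
t=7: π = [0.2387, 0.1757, 0.1667, 0.1667, 0.2523], E[r] = 0.8198, γ^t·E[r] = 0.392114, running G = 4.485058
t=8: π = [0.2387, 0.1757, 0.1667, 0.1667, 0.2523], E[r] = 0.8198, γ^t·E[r] = 0.352905, running G = 4.837964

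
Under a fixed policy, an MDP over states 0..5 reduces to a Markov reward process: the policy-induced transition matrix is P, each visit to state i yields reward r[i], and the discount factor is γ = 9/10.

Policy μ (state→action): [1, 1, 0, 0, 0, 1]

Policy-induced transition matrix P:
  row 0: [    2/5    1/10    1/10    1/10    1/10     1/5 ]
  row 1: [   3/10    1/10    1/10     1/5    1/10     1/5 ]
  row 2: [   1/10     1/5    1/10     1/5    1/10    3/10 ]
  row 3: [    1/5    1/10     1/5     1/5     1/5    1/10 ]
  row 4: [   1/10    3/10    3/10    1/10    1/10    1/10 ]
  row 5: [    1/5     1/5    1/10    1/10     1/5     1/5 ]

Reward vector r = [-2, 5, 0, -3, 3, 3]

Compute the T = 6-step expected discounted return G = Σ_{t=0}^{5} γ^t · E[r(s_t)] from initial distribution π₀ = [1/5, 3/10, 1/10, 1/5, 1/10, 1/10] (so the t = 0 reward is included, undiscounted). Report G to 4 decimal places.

t=0: π = [0.2000, 0.3000, 0.1000, 0.2000, 0.1000, 0.1000], E[r] = 1.1000, γ^t·E[r] = 1.100000, running G = 1.100000
t=1: π = [0.2500, 0.1400, 0.1400, 0.1600, 0.1300, 0.1800], E[r] = 0.6500, γ^t·E[r] = 0.585000, running G = 1.685000
t=2: π = [0.2370, 0.1580, 0.1420, 0.1440, 0.1340, 0.1850], E[r] = 0.8410, γ^t·E[r] = 0.681210, running G = 2.366210
t=3: π = [0.2356, 0.1595, 0.1412, 0.1444, 0.1329, 0.1864], E[r] = 0.8510, γ^t·E[r] = 0.620379, running G = 2.986589
t=4: π = [0.2357, 0.1593, 0.1410, 0.1445, 0.1331, 0.1864], E[r] = 0.8503, γ^t·E[r] = 0.557856, running G = 3.544445
t=5: π = [0.2357, 0.1594, 0.1411, 0.1445, 0.1331, 0.1863], E[r] = 0.8503, γ^t·E[r] = 0.502100, running G = 4.046545

G = 4.0465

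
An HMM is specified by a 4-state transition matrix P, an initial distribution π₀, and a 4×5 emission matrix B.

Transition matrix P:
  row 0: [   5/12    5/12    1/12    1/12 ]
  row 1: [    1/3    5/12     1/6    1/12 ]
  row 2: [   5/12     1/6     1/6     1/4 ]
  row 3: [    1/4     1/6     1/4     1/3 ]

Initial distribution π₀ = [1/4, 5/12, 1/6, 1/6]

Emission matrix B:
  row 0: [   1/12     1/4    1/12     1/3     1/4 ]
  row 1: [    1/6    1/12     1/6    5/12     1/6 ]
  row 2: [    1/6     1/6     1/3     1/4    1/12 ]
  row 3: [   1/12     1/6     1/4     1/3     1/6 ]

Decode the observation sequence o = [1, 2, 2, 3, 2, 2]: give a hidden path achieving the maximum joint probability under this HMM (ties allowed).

t=0: δ = [6.250e-02, 3.472e-02, 2.778e-02, 2.778e-02]  (obs o_0=1)
t=1: δ = [2.170e-03, 4.340e-03, 2.315e-03, 2.315e-03]  ψ = [0, 0, 3, 3]  (obs o_1=2)
t=2: δ = [1.206e-04, 3.014e-04, 2.411e-04, 1.929e-04]  ψ = [1, 1, 1, 3]  (obs o_2=2)
t=3: δ = [3.349e-05, 5.233e-05, 1.256e-05, 2.143e-05]  ψ = [1, 1, 1, 3]  (obs o_3=3)
t=4: δ = [1.454e-06, 3.634e-06, 2.907e-06, 1.786e-06]  ψ = [1, 1, 1, 3]  (obs o_4=2)
t=5: δ = [1.009e-07, 2.524e-07, 2.019e-07, 1.817e-07]  ψ = [1, 1, 1, 2]  (obs o_5=2)
backtrack: best end state = 1; path = [0, 1, 1, 1, 1, 1]

path = [0, 1, 1, 1, 1, 1]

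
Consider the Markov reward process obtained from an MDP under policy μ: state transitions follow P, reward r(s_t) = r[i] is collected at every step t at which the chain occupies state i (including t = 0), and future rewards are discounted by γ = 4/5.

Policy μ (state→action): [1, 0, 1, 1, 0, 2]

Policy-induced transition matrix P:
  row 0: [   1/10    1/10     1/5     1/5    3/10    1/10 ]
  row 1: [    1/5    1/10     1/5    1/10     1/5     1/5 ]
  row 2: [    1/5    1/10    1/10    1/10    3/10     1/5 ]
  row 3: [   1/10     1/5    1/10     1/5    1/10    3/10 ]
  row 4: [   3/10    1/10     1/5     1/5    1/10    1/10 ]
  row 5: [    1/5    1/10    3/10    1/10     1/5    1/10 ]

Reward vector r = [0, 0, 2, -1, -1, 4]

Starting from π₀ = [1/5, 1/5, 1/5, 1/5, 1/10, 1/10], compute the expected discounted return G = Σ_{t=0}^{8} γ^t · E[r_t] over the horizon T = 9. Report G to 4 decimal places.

G = 2.7109

t=0: π = [0.2000, 0.2000, 0.2000, 0.2000, 0.1000, 0.1000], E[r] = 0.5000, γ^t·E[r] = 0.500000, running G = 0.500000
t=1: π = [0.1700, 0.1200, 0.1700, 0.1500, 0.2100, 0.1800], E[r] = 0.7000, γ^t·E[r] = 0.560000, running G = 1.060000
t=2: π = [0.1890, 0.1150, 0.1860, 0.1530, 0.1980, 0.1590], E[r] = 0.6570, γ^t·E[r] = 0.420480, running G = 1.480480
t=3: π = [0.1856, 0.1153, 0.1820, 0.1540, 0.2024, 0.1607], E[r] = 0.6504, γ^t·E[r] = 0.333005, running G = 1.813485
t=4: π = [0.1863, 0.1154, 0.1825, 0.1542, 0.2011, 0.1605], E[r] = 0.6517, γ^t·E[r] = 0.266953, running G = 2.080438
t=5: π = [0.1861, 0.1154, 0.1824, 0.1542, 0.2013, 0.1606], E[r] = 0.6518, γ^t·E[r] = 0.213574, running G = 2.294012
t=6: π = [0.1861, 0.1154, 0.1824, 0.1542, 0.2013, 0.1606], E[r] = 0.6518, γ^t·E[r] = 0.170869, running G = 2.464881
t=7: π = [0.1861, 0.1154, 0.1824, 0.1542, 0.2013, 0.1606], E[r] = 0.6518, γ^t·E[r] = 0.136693, running G = 2.601574
t=8: π = [0.1861, 0.1154, 0.1824, 0.1542, 0.2013, 0.1606], E[r] = 0.6518, γ^t·E[r] = 0.109354, running G = 2.710928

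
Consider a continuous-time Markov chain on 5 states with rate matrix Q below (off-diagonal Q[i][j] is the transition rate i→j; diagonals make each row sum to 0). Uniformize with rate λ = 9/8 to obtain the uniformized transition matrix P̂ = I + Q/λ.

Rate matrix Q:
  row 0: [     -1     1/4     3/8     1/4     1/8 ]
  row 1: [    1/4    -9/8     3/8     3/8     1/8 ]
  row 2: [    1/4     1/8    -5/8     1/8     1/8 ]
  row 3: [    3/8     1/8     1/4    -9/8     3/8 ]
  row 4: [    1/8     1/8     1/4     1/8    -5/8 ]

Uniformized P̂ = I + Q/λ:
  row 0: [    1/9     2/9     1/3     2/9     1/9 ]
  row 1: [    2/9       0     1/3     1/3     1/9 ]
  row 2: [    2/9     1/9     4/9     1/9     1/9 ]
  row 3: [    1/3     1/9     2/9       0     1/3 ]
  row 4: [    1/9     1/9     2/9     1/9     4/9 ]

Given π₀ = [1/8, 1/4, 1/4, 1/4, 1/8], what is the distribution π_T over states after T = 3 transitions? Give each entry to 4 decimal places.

π = [0.1927, 0.1185, 0.3304, 0.1445, 0.2138]

t=0: π = [0.1250, 0.2500, 0.2500, 0.2500, 0.1250]
t=1: π = [0.2222, 0.0972, 0.3194, 0.1528, 0.2083]
t=2: π = [0.1914, 0.1250, 0.3287, 0.1404, 0.2145]
t=3: π = [0.1927, 0.1185, 0.3304, 0.1445, 0.2138]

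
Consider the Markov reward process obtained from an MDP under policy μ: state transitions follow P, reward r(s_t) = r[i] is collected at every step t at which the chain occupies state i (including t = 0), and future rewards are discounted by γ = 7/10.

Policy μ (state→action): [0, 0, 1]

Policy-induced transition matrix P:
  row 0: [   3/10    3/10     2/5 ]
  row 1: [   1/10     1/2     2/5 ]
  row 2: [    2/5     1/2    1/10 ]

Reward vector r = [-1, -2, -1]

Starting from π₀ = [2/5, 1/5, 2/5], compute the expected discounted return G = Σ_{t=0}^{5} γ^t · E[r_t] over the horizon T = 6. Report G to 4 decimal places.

G = -3.9898

t=0: π = [0.4000, 0.2000, 0.4000], E[r] = -1.2000, γ^t·E[r] = -1.200000, running G = -1.200000
t=1: π = [0.3000, 0.4200, 0.2800], E[r] = -1.4200, γ^t·E[r] = -0.994000, running G = -2.194000
t=2: π = [0.2440, 0.4400, 0.3160], E[r] = -1.4400, γ^t·E[r] = -0.705600, running G = -2.899600
t=3: π = [0.2436, 0.4512, 0.3052], E[r] = -1.4512, γ^t·E[r] = -0.497762, running G = -3.397362
t=4: π = [0.2403, 0.4513, 0.3084], E[r] = -1.4513, γ^t·E[r] = -0.348452, running G = -3.745814
t=5: π = [0.2406, 0.4519, 0.3075], E[r] = -1.4519, γ^t·E[r] = -0.244028, running G = -3.989842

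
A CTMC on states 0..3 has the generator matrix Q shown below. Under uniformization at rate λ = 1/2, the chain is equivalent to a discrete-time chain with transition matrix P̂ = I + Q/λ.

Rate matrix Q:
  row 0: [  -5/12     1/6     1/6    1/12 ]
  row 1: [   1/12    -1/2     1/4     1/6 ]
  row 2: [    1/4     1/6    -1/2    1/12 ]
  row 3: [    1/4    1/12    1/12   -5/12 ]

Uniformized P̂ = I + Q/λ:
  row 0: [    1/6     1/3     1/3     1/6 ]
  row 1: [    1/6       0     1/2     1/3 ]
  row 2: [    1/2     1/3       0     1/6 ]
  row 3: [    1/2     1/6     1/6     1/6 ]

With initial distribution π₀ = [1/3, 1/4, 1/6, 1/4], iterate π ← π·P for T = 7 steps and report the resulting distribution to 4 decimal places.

π = [0.3188, 0.2245, 0.2526, 0.2041]

t=0: π = [0.3333, 0.2500, 0.1667, 0.2500]
t=1: π = [0.3056, 0.2083, 0.2778, 0.2083]
t=2: π = [0.3287, 0.2292, 0.2407, 0.2014]
t=3: π = [0.3140, 0.2234, 0.2577, 0.2049]
t=4: π = [0.3209, 0.2247, 0.2505, 0.2039]
t=5: π = [0.3181, 0.2244, 0.2533, 0.2041]
t=6: π = [0.3191, 0.2245, 0.2523, 0.2041]
t=7: π = [0.3188, 0.2245, 0.2526, 0.2041]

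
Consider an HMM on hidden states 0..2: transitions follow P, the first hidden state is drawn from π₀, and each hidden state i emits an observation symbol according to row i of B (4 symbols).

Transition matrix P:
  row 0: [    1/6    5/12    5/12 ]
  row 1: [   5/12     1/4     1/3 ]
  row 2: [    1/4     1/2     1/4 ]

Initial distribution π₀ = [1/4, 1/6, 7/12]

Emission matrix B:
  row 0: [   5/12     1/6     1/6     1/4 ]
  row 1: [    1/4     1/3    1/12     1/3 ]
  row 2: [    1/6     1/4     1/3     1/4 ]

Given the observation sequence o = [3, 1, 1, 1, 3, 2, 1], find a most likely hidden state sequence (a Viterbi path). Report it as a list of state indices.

t=0: δ = [6.250e-02, 5.556e-02, 1.458e-01]  (obs o_0=3)
t=1: δ = [6.076e-03, 2.431e-02, 9.115e-03]  ψ = [2, 2, 2]  (obs o_1=1)
t=2: δ = [1.688e-03, 2.025e-03, 2.025e-03]  ψ = [1, 1, 1]  (obs o_2=1)
t=3: δ = [1.407e-04, 3.376e-04, 1.758e-04]  ψ = [1, 2, 0]  (obs o_3=1)
t=4: δ = [3.516e-05, 2.930e-05, 2.813e-05]  ψ = [1, 2, 1]  (obs o_4=3)
t=5: δ = [2.035e-06, 1.221e-06, 4.884e-06]  ψ = [1, 0, 0]  (obs o_5=2)
t=6: δ = [2.035e-07, 8.140e-07, 3.052e-07]  ψ = [2, 2, 2]  (obs o_6=1)
backtrack: best end state = 1; path = [2, 1, 2, 1, 0, 2, 1]

path = [2, 1, 2, 1, 0, 2, 1]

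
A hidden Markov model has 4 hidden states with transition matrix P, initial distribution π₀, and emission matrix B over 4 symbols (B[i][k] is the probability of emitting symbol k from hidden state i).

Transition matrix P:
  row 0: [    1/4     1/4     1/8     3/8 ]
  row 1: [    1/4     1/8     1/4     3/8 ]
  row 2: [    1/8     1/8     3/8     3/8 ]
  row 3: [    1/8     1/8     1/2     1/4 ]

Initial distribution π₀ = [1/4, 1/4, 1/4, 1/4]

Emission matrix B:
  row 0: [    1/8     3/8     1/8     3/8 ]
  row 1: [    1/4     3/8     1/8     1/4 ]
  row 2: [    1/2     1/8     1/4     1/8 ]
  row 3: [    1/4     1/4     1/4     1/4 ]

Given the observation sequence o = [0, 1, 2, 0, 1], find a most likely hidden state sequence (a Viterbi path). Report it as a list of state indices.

t=0: δ = [3.125e-02, 6.250e-02, 1.250e-01, 6.250e-02]  (obs o_0=0)
t=1: δ = [5.859e-03, 5.859e-03, 5.859e-03, 1.172e-02]  ψ = [1, 2, 2, 2]  (obs o_1=1)
t=2: δ = [1.831e-04, 1.831e-04, 1.465e-03, 7.324e-04]  ψ = [0, 0, 3, 3]  (obs o_2=2)
t=3: δ = [2.289e-05, 4.578e-05, 2.747e-04, 1.373e-04]  ψ = [2, 2, 2, 2]  (obs o_3=0)
t=4: δ = [1.287e-05, 1.287e-05, 1.287e-05, 2.575e-05]  ψ = [2, 2, 2, 2]  (obs o_4=1)
backtrack: best end state = 3; path = [2, 3, 2, 2, 3]

path = [2, 3, 2, 2, 3]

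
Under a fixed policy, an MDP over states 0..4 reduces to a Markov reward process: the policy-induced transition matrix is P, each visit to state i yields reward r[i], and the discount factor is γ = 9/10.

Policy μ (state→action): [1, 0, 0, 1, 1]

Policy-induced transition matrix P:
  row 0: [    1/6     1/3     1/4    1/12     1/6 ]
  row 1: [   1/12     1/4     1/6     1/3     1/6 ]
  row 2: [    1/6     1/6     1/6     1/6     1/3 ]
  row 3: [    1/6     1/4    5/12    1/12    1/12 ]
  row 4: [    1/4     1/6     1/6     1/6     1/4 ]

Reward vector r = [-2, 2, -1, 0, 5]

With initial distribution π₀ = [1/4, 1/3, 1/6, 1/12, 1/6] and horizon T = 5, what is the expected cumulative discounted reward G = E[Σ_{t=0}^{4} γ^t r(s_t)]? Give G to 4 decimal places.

t=0: π = [0.2500, 0.3333, 0.1667, 0.0833, 0.1667], E[r] = 0.8333, γ^t·E[r] = 0.833333, running G = 0.833333
t=1: π = [0.1528, 0.2431, 0.2083, 0.1944, 0.2014], E[r] = 0.9792, γ^t·E[r] = 0.881250, running G = 1.714583
t=2: π = [0.1632, 0.2286, 0.2280, 0.1782, 0.2020], E[r] = 0.9126, γ^t·E[r] = 0.739219, running G = 2.453802
t=3: π = [0.1644, 0.2278, 0.2248, 0.1763, 0.2066], E[r] = 0.9350, γ^t·E[r] = 0.681645, running G = 3.135447
t=4: π = [0.1649, 0.2277, 0.2244, 0.1762, 0.2067], E[r] = 0.9346, γ^t·E[r] = 0.613166, running G = 3.748613

G = 3.7486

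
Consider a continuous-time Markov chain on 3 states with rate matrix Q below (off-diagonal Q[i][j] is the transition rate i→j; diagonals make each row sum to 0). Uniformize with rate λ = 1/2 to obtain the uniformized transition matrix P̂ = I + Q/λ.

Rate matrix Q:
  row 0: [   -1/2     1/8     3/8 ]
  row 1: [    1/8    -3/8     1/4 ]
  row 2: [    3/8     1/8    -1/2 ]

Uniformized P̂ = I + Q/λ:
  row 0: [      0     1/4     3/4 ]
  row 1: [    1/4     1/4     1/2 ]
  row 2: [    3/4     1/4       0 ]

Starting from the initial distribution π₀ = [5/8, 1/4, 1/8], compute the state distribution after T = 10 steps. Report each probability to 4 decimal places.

t=0: π = [0.6250, 0.2500, 0.1250]
t=1: π = [0.1563, 0.2500, 0.5938]
t=2: π = [0.5078, 0.2500, 0.2422]
t=3: π = [0.2441, 0.2500, 0.5059]
t=4: π = [0.4419, 0.2500, 0.3081]
t=5: π = [0.2936, 0.2500, 0.4564]
t=6: π = [0.4048, 0.2500, 0.3452]
t=7: π = [0.3214, 0.2500, 0.4286]
t=8: π = [0.3840, 0.2500, 0.3660]
t=9: π = [0.3370, 0.2500, 0.4130]
t=10: π = [0.3722, 0.2500, 0.3778]

π = [0.3722, 0.2500, 0.3778]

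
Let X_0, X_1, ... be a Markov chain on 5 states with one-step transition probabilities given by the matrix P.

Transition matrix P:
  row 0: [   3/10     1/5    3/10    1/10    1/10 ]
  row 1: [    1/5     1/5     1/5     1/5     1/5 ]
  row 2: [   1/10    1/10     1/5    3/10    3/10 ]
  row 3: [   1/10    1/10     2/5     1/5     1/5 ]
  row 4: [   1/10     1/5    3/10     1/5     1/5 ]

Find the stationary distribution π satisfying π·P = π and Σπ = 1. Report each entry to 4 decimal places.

π = [0.1439, 0.1508, 0.2784, 0.2135, 0.2135]

Balance equations π_j = Σ_i π_i·P[i][j]:
  π_0 = 3/10·π_0 + 1/5·π_1 + 1/10·π_2 + 1/10·π_3 + 1/10·π_4
  π_1 = 1/5·π_0 + 1/5·π_1 + 1/10·π_2 + 1/10·π_3 + 1/5·π_4
  π_2 = 3/10·π_0 + 1/5·π_1 + 1/5·π_2 + 2/5·π_3 + 3/10·π_4
  π_3 = 1/10·π_0 + 1/5·π_1 + 3/10·π_2 + 1/5·π_3 + 1/5·π_4
  normalize: π_0 + π_1 + π_2 + π_3 + π_4 = 1
Solving the linear system gives exactly π = [62/431, 65/431, 120/431, 92/431, 92/431].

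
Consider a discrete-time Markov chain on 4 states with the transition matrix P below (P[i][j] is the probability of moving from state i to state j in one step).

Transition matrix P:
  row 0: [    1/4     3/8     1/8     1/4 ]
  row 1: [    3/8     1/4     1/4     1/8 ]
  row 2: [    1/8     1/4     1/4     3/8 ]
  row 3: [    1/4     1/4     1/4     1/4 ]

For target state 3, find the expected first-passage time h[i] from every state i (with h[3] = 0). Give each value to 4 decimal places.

First-step conditioning: h[3] = 0; for i ≠ 3, h[i] = 1 + Σ_k P[i][k]·h[k].
  h[0] = 1 + 1/4·h[0] + 3/8·h[1] + 1/8·h[2]
  h[1] = 1 + 3/8·h[0] + 1/4·h[1] + 1/4·h[2]
  h[2] = 1 + 1/8·h[0] + 1/4·h[1] + 1/4·h[2]
Solving the 3×3 linear system over states ≠ 3 gives exactly h = [64/15, 14/3, 18/5, 0] (h[3] = 0 is the target).

h = [4.2667, 4.6667, 3.6000, 0.0000]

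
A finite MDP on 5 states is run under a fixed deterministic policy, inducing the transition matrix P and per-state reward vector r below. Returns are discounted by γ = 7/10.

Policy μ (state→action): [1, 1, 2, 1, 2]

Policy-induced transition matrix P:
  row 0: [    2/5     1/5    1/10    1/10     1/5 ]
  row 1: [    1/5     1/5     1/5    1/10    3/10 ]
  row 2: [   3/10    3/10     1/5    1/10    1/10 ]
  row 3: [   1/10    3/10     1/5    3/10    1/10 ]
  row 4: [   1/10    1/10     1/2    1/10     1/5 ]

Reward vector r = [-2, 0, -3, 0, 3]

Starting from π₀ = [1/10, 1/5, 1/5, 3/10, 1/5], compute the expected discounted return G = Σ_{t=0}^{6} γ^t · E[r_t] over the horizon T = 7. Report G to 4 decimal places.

t=0: π = [0.1000, 0.2000, 0.2000, 0.3000, 0.2000], E[r] = -0.2000, γ^t·E[r] = -0.200000, running G = -0.200000
t=1: π = [0.1900, 0.2300, 0.2500, 0.1600, 0.1700], E[r] = -0.6200, γ^t·E[r] = -0.434000, running G = -0.634000
t=2: π = [0.2300, 0.2240, 0.2320, 0.1320, 0.1820], E[r] = -0.6100, γ^t·E[r] = -0.298900, running G = -0.932900
t=3: π = [0.2378, 0.2182, 0.2316, 0.1264, 0.1860], E[r] = -0.6124, γ^t·E[r] = -0.210053, running G = -1.142953
t=4: π = [0.2395, 0.2172, 0.2320, 0.1253, 0.1860], E[r] = -0.6170, γ^t·E[r] = -0.148132, running G = -1.291085
t=5: π = [0.2400, 0.2171, 0.2319, 0.1251, 0.1860], E[r] = -0.6175, γ^t·E[r] = -0.103790, running G = -1.394875
t=6: π = [0.2401, 0.2171, 0.2318, 0.1250, 0.1860], E[r] = -0.6175, γ^t·E[r] = -0.072647, running G = -1.467522

G = -1.4675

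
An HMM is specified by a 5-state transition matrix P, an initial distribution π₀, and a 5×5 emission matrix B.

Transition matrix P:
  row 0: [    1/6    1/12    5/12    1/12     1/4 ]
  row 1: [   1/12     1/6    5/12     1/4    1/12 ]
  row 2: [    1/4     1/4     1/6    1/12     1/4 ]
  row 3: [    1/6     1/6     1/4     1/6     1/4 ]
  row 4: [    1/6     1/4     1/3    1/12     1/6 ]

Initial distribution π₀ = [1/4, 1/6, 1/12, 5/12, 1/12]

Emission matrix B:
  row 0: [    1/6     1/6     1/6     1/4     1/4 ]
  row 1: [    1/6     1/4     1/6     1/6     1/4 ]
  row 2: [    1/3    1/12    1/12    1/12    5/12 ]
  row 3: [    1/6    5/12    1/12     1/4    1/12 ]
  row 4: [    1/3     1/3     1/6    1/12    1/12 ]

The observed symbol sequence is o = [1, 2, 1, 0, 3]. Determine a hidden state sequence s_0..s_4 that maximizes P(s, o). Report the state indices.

path = [3, 4, 1, 2, 0]

t=0: δ = [4.167e-02, 4.167e-02, 6.944e-03, 1.736e-01, 2.778e-02]  (obs o_0=1)
t=1: δ = [4.823e-03, 4.823e-03, 3.617e-03, 2.411e-03, 7.234e-03]  ψ = [3, 3, 3, 3, 3]  (obs o_1=2)
t=2: δ = [2.009e-04, 4.521e-04, 2.009e-04, 5.023e-04, 4.019e-04]  ψ = [4, 4, 4, 1, 0]  (obs o_2=1)
t=3: δ = [1.395e-05, 1.674e-05, 6.279e-05, 1.884e-05, 4.186e-05]  ψ = [3, 4, 1, 1, 3]  (obs o_3=0)
t=4: δ = [3.925e-06, 2.616e-06, 1.163e-06, 1.308e-06, 1.308e-06]  ψ = [2, 2, 4, 2, 2]  (obs o_4=3)
backtrack: best end state = 0; path = [3, 4, 1, 2, 0]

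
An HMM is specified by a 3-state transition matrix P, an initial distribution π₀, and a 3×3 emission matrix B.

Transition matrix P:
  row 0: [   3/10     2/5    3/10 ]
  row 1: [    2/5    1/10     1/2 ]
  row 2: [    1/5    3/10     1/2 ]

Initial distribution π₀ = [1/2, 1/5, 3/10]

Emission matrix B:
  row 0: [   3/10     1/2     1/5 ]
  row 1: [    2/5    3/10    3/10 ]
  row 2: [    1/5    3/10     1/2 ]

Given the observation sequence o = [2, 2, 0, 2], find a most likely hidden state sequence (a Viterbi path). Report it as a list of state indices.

t=0: δ = [1.000e-01, 6.000e-02, 1.500e-01]  (obs o_0=2)
t=1: δ = [6.000e-03, 1.350e-02, 3.750e-02]  ψ = [0, 2, 2]  (obs o_1=2)
t=2: δ = [2.250e-03, 4.500e-03, 3.750e-03]  ψ = [2, 2, 2]  (obs o_2=0)
t=3: δ = [3.600e-04, 3.375e-04, 1.125e-03]  ψ = [1, 2, 1]  (obs o_3=2)
backtrack: best end state = 2; path = [2, 2, 1, 2]

path = [2, 2, 1, 2]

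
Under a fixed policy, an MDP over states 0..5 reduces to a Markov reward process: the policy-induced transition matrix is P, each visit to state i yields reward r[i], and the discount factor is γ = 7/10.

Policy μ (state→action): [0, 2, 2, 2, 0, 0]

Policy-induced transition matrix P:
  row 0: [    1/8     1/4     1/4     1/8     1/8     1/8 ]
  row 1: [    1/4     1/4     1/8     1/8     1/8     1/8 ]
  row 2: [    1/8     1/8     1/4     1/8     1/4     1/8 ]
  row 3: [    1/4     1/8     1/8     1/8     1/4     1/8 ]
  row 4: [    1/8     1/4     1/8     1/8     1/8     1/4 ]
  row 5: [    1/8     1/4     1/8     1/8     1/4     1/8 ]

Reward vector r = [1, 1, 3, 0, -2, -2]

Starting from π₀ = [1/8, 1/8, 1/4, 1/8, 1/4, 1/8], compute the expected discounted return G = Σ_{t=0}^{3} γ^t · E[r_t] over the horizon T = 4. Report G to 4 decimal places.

t=0: π = [0.1250, 0.1250, 0.2500, 0.1250, 0.2500, 0.1250], E[r] = 0.2500, γ^t·E[r] = 0.250000, running G = 0.250000
t=1: π = [0.1563, 0.2031, 0.1719, 0.1250, 0.1875, 0.1563], E[r] = 0.1875, γ^t·E[r] = 0.131250, running G = 0.381250
t=2: π = [0.1660, 0.2129, 0.1660, 0.1250, 0.1816, 0.1484], E[r] = 0.2168, γ^t·E[r] = 0.106230, running G = 0.487480
t=3: π = [0.1672, 0.2136, 0.1665, 0.1250, 0.1799, 0.1477], E[r] = 0.2251, γ^t·E[r] = 0.077208, running G = 0.564689

G = 0.5647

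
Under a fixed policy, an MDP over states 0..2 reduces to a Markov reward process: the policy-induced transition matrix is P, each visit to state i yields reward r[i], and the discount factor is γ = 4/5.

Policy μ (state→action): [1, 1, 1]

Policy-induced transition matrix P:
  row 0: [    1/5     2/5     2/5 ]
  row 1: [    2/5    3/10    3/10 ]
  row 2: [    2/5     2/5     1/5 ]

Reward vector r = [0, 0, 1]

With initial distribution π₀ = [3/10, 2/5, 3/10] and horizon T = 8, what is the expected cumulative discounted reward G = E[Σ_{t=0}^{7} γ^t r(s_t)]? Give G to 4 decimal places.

t=0: π = [0.3000, 0.4000, 0.3000], E[r] = 0.3000, γ^t·E[r] = 0.300000, running G = 0.300000
t=1: π = [0.3400, 0.3600, 0.3000], E[r] = 0.3000, γ^t·E[r] = 0.240000, running G = 0.540000
t=2: π = [0.3320, 0.3640, 0.3040], E[r] = 0.3040, γ^t·E[r] = 0.194560, running G = 0.734560
t=3: π = [0.3336, 0.3636, 0.3028], E[r] = 0.3028, γ^t·E[r] = 0.155034, running G = 0.889594
t=4: π = [0.3333, 0.3636, 0.3031], E[r] = 0.3031, γ^t·E[r] = 0.124142, running G = 1.013735
t=5: π = [0.3333, 0.3636, 0.3030], E[r] = 0.3030, γ^t·E[r] = 0.099294, running G = 1.113029
t=6: π = [0.3333, 0.3636, 0.3030], E[r] = 0.3030, γ^t·E[r] = 0.079438, running G = 1.192467
t=7: π = [0.3333, 0.3636, 0.3030], E[r] = 0.3030, γ^t·E[r] = 0.063550, running G = 1.256017

G = 1.2560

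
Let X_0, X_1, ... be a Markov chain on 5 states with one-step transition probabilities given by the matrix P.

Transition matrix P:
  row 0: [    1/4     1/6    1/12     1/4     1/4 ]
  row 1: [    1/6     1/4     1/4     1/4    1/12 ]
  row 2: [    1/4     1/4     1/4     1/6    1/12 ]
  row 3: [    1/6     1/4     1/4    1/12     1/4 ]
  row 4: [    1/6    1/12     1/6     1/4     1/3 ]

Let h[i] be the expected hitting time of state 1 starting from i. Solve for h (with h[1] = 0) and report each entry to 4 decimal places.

h = [5.6483, 0.0000, 5.0409, 5.1581, 6.1066]

First-step conditioning: h[1] = 0; for i ≠ 1, h[i] = 1 + Σ_k P[i][k]·h[k].
  h[0] = 1 + 1/4·h[0] + 1/12·h[2] + 1/4·h[3] + 1/4·h[4]
  h[2] = 1 + 1/4·h[0] + 1/4·h[2] + 1/6·h[3] + 1/12·h[4]
  h[3] = 1 + 1/6·h[0] + 1/4·h[2] + 1/12·h[3] + 1/4·h[4]
  h[4] = 1 + 1/6·h[0] + 1/6·h[2] + 1/4·h[3] + 1/3·h[4]
Solving the 4×4 linear system over states ≠ 1 gives exactly h = [3180/563, 0, 2838/563, 2904/563, 3438/563] (h[1] = 0 is the target).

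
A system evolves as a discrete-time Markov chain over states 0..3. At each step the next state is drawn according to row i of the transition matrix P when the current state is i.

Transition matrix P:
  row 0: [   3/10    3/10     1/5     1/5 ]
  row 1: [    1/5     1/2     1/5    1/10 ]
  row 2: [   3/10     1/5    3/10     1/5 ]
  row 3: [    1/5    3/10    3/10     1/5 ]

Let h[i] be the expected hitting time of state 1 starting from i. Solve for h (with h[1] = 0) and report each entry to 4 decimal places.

h = [3.6290, 0.0000, 4.0323, 3.6694]

First-step conditioning: h[1] = 0; for i ≠ 1, h[i] = 1 + Σ_k P[i][k]·h[k].
  h[0] = 1 + 3/10·h[0] + 1/5·h[2] + 1/5·h[3]
  h[2] = 1 + 3/10·h[0] + 3/10·h[2] + 1/5·h[3]
  h[3] = 1 + 1/5·h[0] + 3/10·h[2] + 1/5·h[3]
Solving the 3×3 linear system over states ≠ 1 gives exactly h = [225/62, 0, 125/31, 455/124] (h[1] = 0 is the target).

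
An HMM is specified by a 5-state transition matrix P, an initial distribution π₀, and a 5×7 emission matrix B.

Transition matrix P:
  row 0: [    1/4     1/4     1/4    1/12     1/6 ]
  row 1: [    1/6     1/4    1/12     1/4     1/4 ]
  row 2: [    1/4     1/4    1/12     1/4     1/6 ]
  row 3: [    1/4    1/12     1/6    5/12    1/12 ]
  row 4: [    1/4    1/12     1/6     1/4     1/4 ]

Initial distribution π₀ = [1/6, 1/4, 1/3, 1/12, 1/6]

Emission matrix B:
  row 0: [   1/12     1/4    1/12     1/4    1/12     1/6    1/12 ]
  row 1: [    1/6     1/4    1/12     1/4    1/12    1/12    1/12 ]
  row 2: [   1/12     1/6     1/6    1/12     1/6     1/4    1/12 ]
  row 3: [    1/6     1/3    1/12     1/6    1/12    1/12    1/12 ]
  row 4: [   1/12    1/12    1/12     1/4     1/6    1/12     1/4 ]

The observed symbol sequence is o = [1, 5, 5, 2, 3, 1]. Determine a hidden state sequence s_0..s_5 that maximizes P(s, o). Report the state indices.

t=0: δ = [4.167e-02, 6.250e-02, 5.556e-02, 2.778e-02, 1.389e-02]  (obs o_0=1)
t=1: δ = [2.315e-03, 1.302e-03, 2.604e-03, 1.302e-03, 1.302e-03]  ψ = [2, 1, 0, 1, 1]  (obs o_1=5)
t=2: δ = [1.085e-04, 5.425e-05, 1.447e-04, 5.425e-05, 3.617e-05]  ψ = [2, 2, 0, 2, 2]  (obs o_2=5)
t=3: δ = [3.014e-06, 3.014e-06, 4.521e-06, 3.014e-06, 2.009e-06]  ψ = [2, 2, 0, 2, 2]  (obs o_3=2)
t=4: δ = [2.826e-07, 2.826e-07, 6.279e-08, 2.093e-07, 1.884e-07]  ψ = [2, 2, 0, 3, 1]  (obs o_4=3)
t=5: δ = [1.766e-08, 1.766e-08, 1.177e-08, 2.907e-08, 5.887e-09]  ψ = [0, 0, 0, 3, 1]  (obs o_5=1)
backtrack: best end state = 3; path = [2, 0, 2, 3, 3, 3]

path = [2, 0, 2, 3, 3, 3]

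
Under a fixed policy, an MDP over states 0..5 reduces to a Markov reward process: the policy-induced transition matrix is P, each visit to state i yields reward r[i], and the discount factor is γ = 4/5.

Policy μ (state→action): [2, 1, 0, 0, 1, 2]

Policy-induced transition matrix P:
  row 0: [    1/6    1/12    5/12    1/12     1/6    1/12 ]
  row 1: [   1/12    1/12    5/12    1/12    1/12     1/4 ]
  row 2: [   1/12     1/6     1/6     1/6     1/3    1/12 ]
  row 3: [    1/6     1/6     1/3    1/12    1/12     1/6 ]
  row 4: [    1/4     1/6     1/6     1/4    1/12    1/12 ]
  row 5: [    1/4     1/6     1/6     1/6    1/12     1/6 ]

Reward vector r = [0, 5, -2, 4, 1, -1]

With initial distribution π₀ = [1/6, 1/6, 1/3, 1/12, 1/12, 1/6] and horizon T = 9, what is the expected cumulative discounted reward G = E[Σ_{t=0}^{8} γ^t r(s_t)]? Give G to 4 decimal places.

G = 3.0309

t=0: π = [0.1667, 0.1667, 0.3333, 0.0833, 0.0833, 0.1667], E[r] = 0.4167, γ^t·E[r] = 0.416667, running G = 0.416667
t=1: π = [0.1458, 0.1389, 0.2639, 0.1389, 0.1806, 0.1319], E[r] = 0.7708, γ^t·E[r] = 0.616667, running G = 1.033333
t=2: π = [0.1591, 0.1429, 0.2610, 0.1464, 0.1615, 0.1291], E[r] = 0.8108, γ^t·E[r] = 0.518889, running G = 1.552222
t=3: π = [0.1572, 0.1415, 0.2666, 0.1427, 0.1618, 0.1301], E[r] = 0.7770, γ^t·E[r] = 0.397827, running G = 1.950049
t=4: π = [0.1570, 0.1418, 0.2651, 0.1434, 0.1631, 0.1297], E[r] = 0.7855, γ^t·E[r] = 0.321738, running G = 2.271788
t=5: π = [0.1572, 0.1418, 0.2653, 0.1434, 0.1627, 0.1297], E[r] = 0.7850, γ^t·E[r] = 0.257222, running G = 2.529010
t=6: π = [0.1571, 0.1418, 0.2653, 0.1434, 0.1627, 0.1297], E[r] = 0.7847, γ^t·E[r] = 0.205694, running G = 2.734704
t=7: π = [0.1571, 0.1418, 0.2653, 0.1434, 0.1628, 0.1297], E[r] = 0.7848, γ^t·E[r] = 0.164581, running G = 2.899285
t=8: π = [0.1571, 0.1418, 0.2653, 0.1434, 0.1627, 0.1297], E[r] = 0.7848, γ^t·E[r] = 0.131662, running G = 3.030946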